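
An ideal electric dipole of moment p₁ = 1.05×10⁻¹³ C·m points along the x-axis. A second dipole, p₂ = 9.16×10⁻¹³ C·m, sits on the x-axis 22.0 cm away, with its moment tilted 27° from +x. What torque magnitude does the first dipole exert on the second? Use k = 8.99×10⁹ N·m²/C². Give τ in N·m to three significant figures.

τ ≈ 7.37×10⁻¹⁴ N·m

The second dipole sits on the axis of the first, so the field there is axial: E₁ = 2kp₁/r³ along +x.
E₁ = 2(8.99×10⁹)(1.05×10⁻¹³)/(0.220)³ = 0.1773 N/C.
Torque on the second dipole: τ = p₂ E₁ sinθ.
τ = (9.16×10⁻¹³)(0.1773)·sin27° = 7.373×10⁻¹⁴ N·m.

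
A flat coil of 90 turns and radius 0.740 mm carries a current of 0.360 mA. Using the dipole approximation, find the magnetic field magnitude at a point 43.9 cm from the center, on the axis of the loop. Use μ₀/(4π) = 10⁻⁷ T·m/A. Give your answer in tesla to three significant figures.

B ≈ 1.32×10⁻¹³ T

m = NIA = NIπa² = 90·(3.60×10⁻⁴)·π·(7.40×10⁻⁴)² = 5.574×10⁻⁸ A·m².
On axis B = (μ₀/4π)·2m/r³.
B = 2·(10⁻⁷)·(5.574×10⁻⁸) / (0.439)³ = 1.318×10⁻¹³ T.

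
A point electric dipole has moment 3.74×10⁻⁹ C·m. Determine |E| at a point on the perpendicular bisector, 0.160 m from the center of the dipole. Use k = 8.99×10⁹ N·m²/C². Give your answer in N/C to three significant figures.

E ≈ 8210 N/C

In the equatorial plane E = kp/r³.
E = (8.99×10⁹)(3.74×10⁻⁹) / (0.160)³ = 8209 N/C.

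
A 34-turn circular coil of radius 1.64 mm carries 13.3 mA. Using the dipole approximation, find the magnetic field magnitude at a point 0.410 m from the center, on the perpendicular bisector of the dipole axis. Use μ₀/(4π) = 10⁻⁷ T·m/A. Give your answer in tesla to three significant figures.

m = NIA = NIπa² = 34·(0.0133)·π·(0.00164)² = 3.821×10⁻⁶ A·m².
In the equatorial plane B = (μ₀/4π)·m/r³ (half the axial value).
B = (10⁻⁷)·(3.821×10⁻⁶) / (0.410)³ = 5.544×10⁻¹² T.

B ≈ 5.54×10⁻¹² T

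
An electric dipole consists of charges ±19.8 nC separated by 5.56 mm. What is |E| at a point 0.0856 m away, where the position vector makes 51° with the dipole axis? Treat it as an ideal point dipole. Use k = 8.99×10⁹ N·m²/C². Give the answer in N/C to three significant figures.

E ≈ 2330 N/C

Dipole moment p = qd = (1.98×10⁻⁸ C)(0.00556 m) = 1.101×10⁻¹⁰ C·m.
At angle θ the dipole field magnitude is E = (kp/r³)·√(1 + 3cos²θ).
kp/r³ = (8.99×10⁹)(1.101×10⁻¹⁰) / (0.0856)³ = 1578 N/C.
√(1 + 3cos²51°) = √(1 + 3·0.3960) = √2.1881 ≈ 1.4792.
E ≈ 1578 × 1.479 = 2334 N/C.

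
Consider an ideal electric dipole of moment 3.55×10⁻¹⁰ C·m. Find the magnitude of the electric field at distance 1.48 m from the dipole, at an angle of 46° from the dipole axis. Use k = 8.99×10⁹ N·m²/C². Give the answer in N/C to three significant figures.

At angle θ the dipole field magnitude is E = (kp/r³)·√(1 + 3cos²θ).
kp/r³ = (8.99×10⁹)(3.55×10⁻¹⁰) / (1.48)³ = 0.9845 N/C.
√(1 + 3cos²46°) = √(1 + 3·0.4826) = √2.4477 ≈ 1.5645.
E ≈ 0.9845 × 1.564 = 1.540 N/C.

E ≈ 1.54 N/C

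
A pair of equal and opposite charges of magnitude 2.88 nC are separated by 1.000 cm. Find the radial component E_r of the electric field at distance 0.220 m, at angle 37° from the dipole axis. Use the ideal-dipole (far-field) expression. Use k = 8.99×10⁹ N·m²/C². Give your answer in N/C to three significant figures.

E_r ≈ 38.8 N/C

Dipole moment p = qd = (2.88×10⁻⁹ C)(0.0100 m) = 2.88×10⁻¹¹ C·m.
For a dipole, E_r = (2kp cosθ)/r³.
kp/r³ = (8.99×10⁹)(2.88×10⁻¹¹)/(0.220)³ = 24.32 N/C.
E_r = 2·24.32·cos37° = 38.84 N/C.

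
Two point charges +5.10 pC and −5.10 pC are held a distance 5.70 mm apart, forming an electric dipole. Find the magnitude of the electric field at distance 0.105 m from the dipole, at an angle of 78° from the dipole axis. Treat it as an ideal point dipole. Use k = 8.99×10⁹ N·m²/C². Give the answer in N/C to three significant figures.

Dipole moment p = qd = (5.10×10⁻¹² C)(0.00570 m) = 2.907×10⁻¹⁴ C·m.
At angle θ the dipole field magnitude is E = (kp/r³)·√(1 + 3cos²θ).
kp/r³ = (8.99×10⁹)(2.907×10⁻¹⁴) / (0.105)³ = 0.2258 N/C.
√(1 + 3cos²78°) = √(1 + 3·0.0432) = √1.1297 ≈ 1.0629.
E ≈ 0.2258 × 1.063 = 0.2399 N/C.

E ≈ 0.240 N/C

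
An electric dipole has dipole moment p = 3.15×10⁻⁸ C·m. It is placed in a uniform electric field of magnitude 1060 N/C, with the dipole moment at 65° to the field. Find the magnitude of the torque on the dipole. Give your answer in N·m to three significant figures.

Torque on an electric dipole: τ = pE sinθ.
τ = (3.15×10⁻⁸)(1060)·sin65° = 3.026×10⁻⁵ N·m.

τ ≈ 3.03×10⁻⁵ N·m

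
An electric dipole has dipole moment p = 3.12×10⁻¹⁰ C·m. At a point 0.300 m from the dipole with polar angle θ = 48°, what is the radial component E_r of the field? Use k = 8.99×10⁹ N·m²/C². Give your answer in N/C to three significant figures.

For a dipole, E_r = (2kp cosθ)/r³.
kp/r³ = (8.99×10⁹)(3.12×10⁻¹⁰)/(0.300)³ = 103.9 N/C.
E_r = 2·103.9·cos48° = 139.0 N/C.

E_r ≈ 139 N/C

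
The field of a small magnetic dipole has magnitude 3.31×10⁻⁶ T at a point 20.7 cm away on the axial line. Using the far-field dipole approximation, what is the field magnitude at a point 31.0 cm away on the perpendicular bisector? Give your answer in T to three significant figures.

Dipole fields scale as 1/r³ in the far field.
The axial field is twice the equatorial field at the same r, so the geometry factor is 1/2.
B₂ = B₁ · (1/2) · (r₁/r₂)³ = 3.31×10⁻⁶ · 0.5 · (20.7/31.0)³.
(r₁/r₂)³ = (0.6677)³ = 0.2977.
B₂ ≈ 4.927×10⁻⁷ T.

B ≈ 4.93×10⁻⁷ T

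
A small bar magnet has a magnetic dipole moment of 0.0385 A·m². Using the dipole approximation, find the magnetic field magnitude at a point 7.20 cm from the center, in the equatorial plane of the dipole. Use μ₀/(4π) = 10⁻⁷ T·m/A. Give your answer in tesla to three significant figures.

B ≈ 1.03×10⁻⁵ T

In the equatorial plane B = (μ₀/4π)·m/r³ (half the axial value).
B = (10⁻⁷)·(0.0385) / (0.0720)³ = 1.031×10⁻⁵ T.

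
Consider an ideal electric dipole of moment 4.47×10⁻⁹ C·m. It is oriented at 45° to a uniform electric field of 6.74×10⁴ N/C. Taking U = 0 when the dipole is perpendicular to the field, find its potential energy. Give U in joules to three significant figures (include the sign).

U = −p·E = −pE cosθ.
U = −(4.47×10⁻⁹)(6.74×10⁴)·cos45° = -2.130×10⁻⁴ J.

U ≈ -2.13×10⁻⁴ J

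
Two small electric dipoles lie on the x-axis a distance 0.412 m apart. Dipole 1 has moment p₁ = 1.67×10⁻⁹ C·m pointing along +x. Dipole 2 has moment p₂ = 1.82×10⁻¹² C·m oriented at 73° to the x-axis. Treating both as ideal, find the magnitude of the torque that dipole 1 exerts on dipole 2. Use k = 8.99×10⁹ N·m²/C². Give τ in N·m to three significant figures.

The second dipole sits on the axis of the first, so the field there is axial: E₁ = 2kp₁/r³ along +x.
E₁ = 2(8.99×10⁹)(1.67×10⁻⁹)/(0.412)³ = 429.4 N/C.
Torque on the second dipole: τ = p₂ E₁ sinθ.
τ = (1.82×10⁻¹²)(429.4)·sin73° = 7.473×10⁻¹⁰ N·m.

τ ≈ 7.47×10⁻¹⁰ N·m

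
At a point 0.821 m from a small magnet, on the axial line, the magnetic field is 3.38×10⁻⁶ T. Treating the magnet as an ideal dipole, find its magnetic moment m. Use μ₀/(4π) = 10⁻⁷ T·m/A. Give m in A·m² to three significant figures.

On axis B = (μ₀/4π)·2m/r³, so m = Br³·4π/(μ₀·2).
m = (3.38×10⁻⁶)·(0.821)³ / (2·10⁻⁷) = 9.352 A·m².

m ≈ 9.35 A·m²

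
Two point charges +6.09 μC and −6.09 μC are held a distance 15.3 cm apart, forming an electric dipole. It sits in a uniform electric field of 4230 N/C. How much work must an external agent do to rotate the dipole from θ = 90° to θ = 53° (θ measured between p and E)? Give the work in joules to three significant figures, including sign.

Dipole moment p = qd = (6.09×10⁻⁶ C)(0.153 m) = 9.318×10⁻⁷ C·m.
W_ext = ΔU = U(θ₂) − U(θ₁) = −pE cosθ₂ − (−pE cosθ₁) = pE(cosθ₁ − cosθ₂).
W = (9.318×10⁻⁷)(4230)·(cos90° − cos53°) = (0.003942)·(-0.6018) = -0.002372 J.

W ≈ -0.00237 J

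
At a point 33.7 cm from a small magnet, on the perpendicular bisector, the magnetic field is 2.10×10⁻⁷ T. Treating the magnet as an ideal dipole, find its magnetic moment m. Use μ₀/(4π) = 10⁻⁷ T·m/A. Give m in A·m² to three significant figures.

m ≈ 0.0804 A·m²

In the equatorial plane B = (μ₀/4π)·m/r³, so m = Br³·4π/(μ₀).
m = (2.10×10⁻⁷)·(0.337)³ / (10⁻⁷) = 0.08037 A·m².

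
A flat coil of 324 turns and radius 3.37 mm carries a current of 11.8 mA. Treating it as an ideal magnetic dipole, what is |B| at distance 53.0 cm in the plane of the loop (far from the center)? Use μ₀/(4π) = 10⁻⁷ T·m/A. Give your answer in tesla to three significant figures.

B ≈ 9.16×10⁻¹¹ T

m = NIA = NIπa² = 324·(0.0118)·π·(0.00337)² = 1.364×10⁻⁴ A·m².
In the equatorial plane B = (μ₀/4π)·m/r³ (half the axial value).
B = (10⁻⁷)·(1.364×10⁻⁴) / (0.530)³ = 9.162×10⁻¹¹ T.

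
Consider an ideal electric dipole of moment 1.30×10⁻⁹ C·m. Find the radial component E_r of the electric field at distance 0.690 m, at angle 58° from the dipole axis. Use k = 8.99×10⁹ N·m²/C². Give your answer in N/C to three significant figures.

For a dipole, E_r = (2kp cosθ)/r³.
kp/r³ = (8.99×10⁹)(1.30×10⁻⁹)/(0.690)³ = 35.58 N/C.
E_r = 2·35.58·cos58° = 37.70 N/C.

E_r ≈ 37.7 N/C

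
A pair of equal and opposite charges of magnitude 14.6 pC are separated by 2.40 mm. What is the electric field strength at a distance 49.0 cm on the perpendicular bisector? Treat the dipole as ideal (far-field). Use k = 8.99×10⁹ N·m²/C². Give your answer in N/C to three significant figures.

E ≈ 0.00268 N/C

Dipole moment p = qd = (1.46×10⁻¹¹ C)(0.00240 m) = 3.504×10⁻¹⁴ C·m.
In the equatorial plane E = kp/r³.
E = (8.99×10⁹)(3.504×10⁻¹⁴) / (0.490)³ = 0.002678 N/C.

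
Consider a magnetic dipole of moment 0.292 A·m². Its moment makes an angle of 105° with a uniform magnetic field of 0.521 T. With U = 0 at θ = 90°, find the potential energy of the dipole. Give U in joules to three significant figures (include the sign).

U ≈ 0.0394 J

U = −m·B = −mB cosθ.
U = −(0.292)(0.521)·cos105° = 0.03937 J.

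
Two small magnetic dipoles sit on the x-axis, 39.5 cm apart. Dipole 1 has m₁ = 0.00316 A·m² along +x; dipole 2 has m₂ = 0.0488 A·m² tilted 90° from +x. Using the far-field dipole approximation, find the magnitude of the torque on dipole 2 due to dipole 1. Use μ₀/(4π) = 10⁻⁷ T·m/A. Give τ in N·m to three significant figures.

Dipole B is on the axis of dipole A, so B₁ there is axial: B₁ = (μ₀/4π)·2m₁/r³ along +x.
B₁ = 2(10⁻⁷)(0.00316)/(0.395)³ = 1.025×10⁻⁸ T.
τ = m₂ B₁ sinθ.
τ = (0.0488)(1.025×10⁻⁸)·sin90° = 5.004×10⁻¹⁰ N·m.

τ ≈ 5.00×10⁻¹⁰ N·m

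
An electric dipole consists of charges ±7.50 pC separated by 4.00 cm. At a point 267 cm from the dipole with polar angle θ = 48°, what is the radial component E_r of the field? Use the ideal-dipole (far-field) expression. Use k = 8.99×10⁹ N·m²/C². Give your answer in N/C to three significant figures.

Dipole moment p = qd = (7.50×10⁻¹² C)(0.0400 m) = 3.00×10⁻¹³ C·m.
For a dipole, E_r = (2kp cosθ)/r³.
kp/r³ = (8.99×10⁹)(3.00×10⁻¹³)/(2.67)³ = 1.417×10⁻⁴ N/C.
E_r = 2·1.417×10⁻⁴·cos48° = 1.896×10⁻⁴ N/C.

E_r ≈ 1.90×10⁻⁴ N/C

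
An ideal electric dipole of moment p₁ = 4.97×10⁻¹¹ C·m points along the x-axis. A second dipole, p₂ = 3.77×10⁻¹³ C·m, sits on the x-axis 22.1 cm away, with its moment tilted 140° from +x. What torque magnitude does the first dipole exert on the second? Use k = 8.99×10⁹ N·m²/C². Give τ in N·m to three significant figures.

The second dipole sits on the axis of the first, so the field there is axial: E₁ = 2kp₁/r³ along +x.
E₁ = 2(8.99×10⁹)(4.97×10⁻¹¹)/(0.221)³ = 82.79 N/C.
Torque on the second dipole: τ = p₂ E₁ sinθ.
τ = (3.77×10⁻¹³)(82.79)·sin140° = 2.006×10⁻¹¹ N·m.

τ ≈ 2.01×10⁻¹¹ N·m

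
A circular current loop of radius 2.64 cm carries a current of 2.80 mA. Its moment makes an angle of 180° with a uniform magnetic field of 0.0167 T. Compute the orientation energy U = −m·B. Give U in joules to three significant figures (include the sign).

Magnetic moment m = IA = Iπa² = (0.00280)·π·(0.0264)² = 6.131×10⁻⁶ A·m².
U = −m·B = −mB cosθ.
U = −(6.131×10⁻⁶)(0.0167)·cos180° = 1.024×10⁻⁷ J.

U ≈ 1.02×10⁻⁷ J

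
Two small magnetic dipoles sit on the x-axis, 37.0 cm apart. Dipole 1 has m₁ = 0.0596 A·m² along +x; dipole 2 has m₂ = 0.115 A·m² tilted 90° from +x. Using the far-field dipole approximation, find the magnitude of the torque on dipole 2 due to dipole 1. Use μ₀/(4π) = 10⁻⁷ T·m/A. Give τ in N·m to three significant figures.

Dipole B is on the axis of dipole A, so B₁ there is axial: B₁ = (μ₀/4π)·2m₁/r³ along +x.
B₁ = 2(10⁻⁷)(0.0596)/(0.370)³ = 2.353×10⁻⁷ T.
τ = m₂ B₁ sinθ.
τ = (0.115)(2.353×10⁻⁷)·sin90° = 2.706×10⁻⁸ N·m.

τ ≈ 2.71×10⁻⁸ N·m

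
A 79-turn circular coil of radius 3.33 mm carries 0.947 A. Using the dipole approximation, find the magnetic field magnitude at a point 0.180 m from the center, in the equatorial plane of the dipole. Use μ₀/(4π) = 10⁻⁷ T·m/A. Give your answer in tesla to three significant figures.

B ≈ 4.47×10⁻⁸ T

m = NIA = NIπa² = 79·(0.947)·π·(0.00333)² = 0.002606 A·m².
In the equatorial plane B = (μ₀/4π)·m/r³ (half the axial value).
B = (10⁻⁷)·(0.002606) / (0.180)³ = 4.468×10⁻⁸ T.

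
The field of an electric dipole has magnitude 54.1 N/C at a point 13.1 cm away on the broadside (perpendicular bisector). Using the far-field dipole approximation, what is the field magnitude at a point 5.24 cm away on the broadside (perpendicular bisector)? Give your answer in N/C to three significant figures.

Dipole fields scale as 1/r³ in the far field; the geometry is the same at both points.
E₂ = E₁ · (r₁/r₂)³ = 54.1 · (13.1/5.24)³.
(r₁/r₂)³ = (2.5)³ = 15.62.
E₂ ≈ 845.3 N/C.

E ≈ 845 N/C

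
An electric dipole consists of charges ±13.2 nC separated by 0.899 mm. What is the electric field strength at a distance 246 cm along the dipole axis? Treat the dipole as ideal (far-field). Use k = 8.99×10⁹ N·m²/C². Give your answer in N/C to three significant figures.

Dipole moment p = qd = (1.32×10⁻⁸ C)(8.99×10⁻⁴ m) = 1.187×10⁻¹¹ C·m.
On the dipole axis E = 2kp/r³.
E = 2·(8.99×10⁹)(1.187×10⁻¹¹) / (2.46)³ = 0.01434 N/C.

E ≈ 0.0143 N/C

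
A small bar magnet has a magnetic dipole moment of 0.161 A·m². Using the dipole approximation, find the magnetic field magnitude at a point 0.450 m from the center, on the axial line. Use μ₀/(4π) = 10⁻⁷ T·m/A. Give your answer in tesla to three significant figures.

B ≈ 3.53×10⁻⁷ T

On axis B = (μ₀/4π)·2m/r³.
B = 2·(10⁻⁷)·(0.161) / (0.450)³ = 3.534×10⁻⁷ T.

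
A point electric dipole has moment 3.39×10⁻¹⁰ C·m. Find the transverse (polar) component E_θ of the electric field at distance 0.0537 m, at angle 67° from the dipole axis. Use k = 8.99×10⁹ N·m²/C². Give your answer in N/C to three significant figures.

E_θ ≈ 1.81×10⁴ N/C

For a dipole, E_θ = (kp sinθ)/r³.
kp/r³ = (8.99×10⁹)(3.39×10⁻¹⁰)/(0.0537)³ = 1.968×10⁴ N/C.
E_θ = 1.968×10⁴·sin67° = 1.812×10⁴ N/C.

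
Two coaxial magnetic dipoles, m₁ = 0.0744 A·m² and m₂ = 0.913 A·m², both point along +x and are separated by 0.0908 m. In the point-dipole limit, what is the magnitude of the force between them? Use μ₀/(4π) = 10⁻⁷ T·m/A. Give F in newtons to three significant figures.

F ≈ 6.00×10⁻⁴ N

On-axis B of dipole 1: B = (μ₀/4π)·2m₁/r³. Force on dipole 2: F = m₂·dB/dr.
dB/dr = −(μ₀/4π)·6m₁/r⁴, so |F| = (μ₀/4π)·6m₁m₂/r⁴.
F = 6(10⁻⁷)(0.0744)(0.913)/(0.0908)⁴ = 5.996×10⁻⁴ N.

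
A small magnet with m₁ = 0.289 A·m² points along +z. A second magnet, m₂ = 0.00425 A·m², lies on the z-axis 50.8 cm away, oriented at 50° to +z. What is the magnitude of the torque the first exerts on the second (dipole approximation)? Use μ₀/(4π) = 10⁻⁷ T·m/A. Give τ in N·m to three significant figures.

τ ≈ 1.44×10⁻⁹ N·m

Dipole B is on the axis of dipole A, so B₁ there is axial: B₁ = (μ₀/4π)·2m₁/r³ along +z.
B₁ = 2(10⁻⁷)(0.289)/(0.508)³ = 4.409×10⁻⁷ T.
τ = m₂ B₁ sinθ.
τ = (0.00425)(4.409×10⁻⁷)·sin50° = 1.435×10⁻⁹ N·m.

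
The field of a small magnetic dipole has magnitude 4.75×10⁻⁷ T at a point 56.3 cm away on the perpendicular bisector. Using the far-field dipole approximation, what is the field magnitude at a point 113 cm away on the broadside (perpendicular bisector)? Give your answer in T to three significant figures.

Dipole fields scale as 1/r³ in the far field; the geometry is the same at both points.
B₂ = B₁ · (r₁/r₂)³ = 4.75×10⁻⁷ · (56.3/113)³.
(r₁/r₂)³ = (0.4982)³ = 0.1237.
B₂ ≈ 5.875×10⁻⁸ T.

B ≈ 5.87×10⁻⁸ T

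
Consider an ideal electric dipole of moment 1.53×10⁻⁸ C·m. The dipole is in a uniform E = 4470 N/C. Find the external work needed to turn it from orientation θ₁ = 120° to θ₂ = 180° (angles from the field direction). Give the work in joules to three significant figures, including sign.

W ≈ 3.42×10⁻⁵ J

W_ext = ΔU = U(θ₂) − U(θ₁) = −pE cosθ₂ − (−pE cosθ₁) = pE(cosθ₁ − cosθ₂).
W = (1.53×10⁻⁸)(4470)·(cos120° − cos180°) = (6.839×10⁻⁵)·(+0.5000) = 3.420×10⁻⁵ J.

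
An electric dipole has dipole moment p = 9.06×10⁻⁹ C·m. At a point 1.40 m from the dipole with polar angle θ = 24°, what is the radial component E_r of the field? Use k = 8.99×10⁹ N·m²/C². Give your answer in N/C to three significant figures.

E_r ≈ 54.2 N/C

For a dipole, E_r = (2kp cosθ)/r³.
kp/r³ = (8.99×10⁹)(9.06×10⁻⁹)/(1.40)³ = 29.68 N/C.
E_r = 2·29.68·cos24° = 54.23 N/C.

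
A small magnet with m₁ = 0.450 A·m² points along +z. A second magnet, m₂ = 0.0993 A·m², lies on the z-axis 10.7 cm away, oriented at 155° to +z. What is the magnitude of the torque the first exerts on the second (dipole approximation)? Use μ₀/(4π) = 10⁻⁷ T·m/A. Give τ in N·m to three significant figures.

τ ≈ 3.08×10⁻⁶ N·m

Dipole B is on the axis of dipole A, so B₁ there is axial: B₁ = (μ₀/4π)·2m₁/r³ along +z.
B₁ = 2(10⁻⁷)(0.450)/(0.107)³ = 7.347×10⁻⁵ T.
τ = m₂ B₁ sinθ.
τ = (0.0993)(7.347×10⁻⁵)·sin155° = 3.083×10⁻⁶ N·m.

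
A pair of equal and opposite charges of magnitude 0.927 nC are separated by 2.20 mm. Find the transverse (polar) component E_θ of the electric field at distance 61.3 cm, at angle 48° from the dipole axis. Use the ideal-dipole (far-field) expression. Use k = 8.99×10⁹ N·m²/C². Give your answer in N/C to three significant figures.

E_θ ≈ 0.0591 N/C

Dipole moment p = qd = (9.27×10⁻¹⁰ C)(0.00220 m) = 2.039×10⁻¹² C·m.
For a dipole, E_θ = (kp sinθ)/r³.
kp/r³ = (8.99×10⁹)(2.039×10⁻¹²)/(0.613)³ = 0.07958 N/C.
E_θ = 0.07958·sin48° = 0.05914 N/C.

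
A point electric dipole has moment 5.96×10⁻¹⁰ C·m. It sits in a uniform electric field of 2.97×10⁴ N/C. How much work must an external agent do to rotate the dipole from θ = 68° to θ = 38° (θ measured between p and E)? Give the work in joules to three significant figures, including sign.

W_ext = ΔU = U(θ₂) − U(θ₁) = −pE cosθ₂ − (−pE cosθ₁) = pE(cosθ₁ − cosθ₂).
W = (5.96×10⁻¹⁰)(2.97×10⁴)·(cos68° − cos38°) = (1.770×10⁻⁵)·(-0.4134) = -7.318×10⁻⁶ J.

W ≈ -7.32×10⁻⁶ J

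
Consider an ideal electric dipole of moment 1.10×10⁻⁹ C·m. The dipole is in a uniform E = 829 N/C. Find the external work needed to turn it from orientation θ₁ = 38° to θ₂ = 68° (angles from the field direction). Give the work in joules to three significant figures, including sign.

W_ext = ΔU = U(θ₂) − U(θ₁) = −pE cosθ₂ − (−pE cosθ₁) = pE(cosθ₁ − cosθ₂).
W = (1.10×10⁻⁹)(829)·(cos38° − cos68°) = (9.119×10⁻⁷)·(+0.4134) = 3.770×10⁻⁷ J.

W ≈ 3.77×10⁻⁷ J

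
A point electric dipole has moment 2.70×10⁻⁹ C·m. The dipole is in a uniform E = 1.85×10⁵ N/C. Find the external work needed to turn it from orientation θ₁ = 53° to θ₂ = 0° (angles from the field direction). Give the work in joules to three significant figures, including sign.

W_ext = ΔU = U(θ₂) − U(θ₁) = −pE cosθ₂ − (−pE cosθ₁) = pE(cosθ₁ − cosθ₂).
W = (2.70×10⁻⁹)(1.85×10⁵)·(cos53° − cos0°) = (4.995×10⁻⁴)·(-0.3982) = -1.989×10⁻⁴ J.

W ≈ -1.99×10⁻⁴ J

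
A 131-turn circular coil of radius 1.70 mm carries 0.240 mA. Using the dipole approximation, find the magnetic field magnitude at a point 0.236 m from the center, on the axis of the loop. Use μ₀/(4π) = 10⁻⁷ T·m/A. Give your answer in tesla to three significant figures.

m = NIA = NIπa² = 131·(2.40×10⁻⁴)·π·(0.00170)² = 2.855×10⁻⁷ A·m².
On axis B = (μ₀/4π)·2m/r³.
B = 2·(10⁻⁷)·(2.855×10⁻⁷) / (0.236)³ = 4.344×10⁻¹² T.

B ≈ 4.34×10⁻¹² T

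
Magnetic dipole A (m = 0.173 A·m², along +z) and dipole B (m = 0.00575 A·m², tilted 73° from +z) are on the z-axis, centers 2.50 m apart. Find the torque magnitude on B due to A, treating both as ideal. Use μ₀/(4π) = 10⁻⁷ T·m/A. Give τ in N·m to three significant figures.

Dipole B is on the axis of dipole A, so B₁ there is axial: B₁ = (μ₀/4π)·2m₁/r³ along +z.
B₁ = 2(10⁻⁷)(0.173)/(2.50)³ = 2.214×10⁻⁹ T.
τ = m₂ B₁ sinθ.
τ = (0.00575)(2.214×10⁻⁹)·sin73° = 1.218×10⁻¹¹ N·m.

τ ≈ 1.22×10⁻¹¹ N·m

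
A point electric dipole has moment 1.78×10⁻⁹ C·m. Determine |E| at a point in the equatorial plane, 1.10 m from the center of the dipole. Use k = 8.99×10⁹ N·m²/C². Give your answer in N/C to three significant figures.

On the perpendicular bisector E = kp/r³ (half the axial value at the same distance).
E = (8.99×10⁹)(1.78×10⁻⁹) / (1.10)³ = 12.02 N/C.

E ≈ 12.0 N/C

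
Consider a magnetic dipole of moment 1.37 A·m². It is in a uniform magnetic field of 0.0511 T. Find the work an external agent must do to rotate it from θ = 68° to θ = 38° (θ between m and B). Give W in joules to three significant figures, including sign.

W_ext = ΔU = −mB cosθ₂ + mB cosθ₁ = mB(cosθ₁ − cosθ₂).
W = (1.37)(0.0511)·(cos68° − cos38°) = (0.07001)·(-0.4134) = -0.02894 J.

W ≈ -0.0289 J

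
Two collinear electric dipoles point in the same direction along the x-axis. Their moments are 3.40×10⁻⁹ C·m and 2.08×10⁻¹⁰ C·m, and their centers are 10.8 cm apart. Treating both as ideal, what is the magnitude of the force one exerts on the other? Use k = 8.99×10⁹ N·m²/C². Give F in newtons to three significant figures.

F ≈ 2.80×10⁻⁴ N

On-axis field of dipole 1 at distance r: E = 2kp₁/r³. Force on dipole 2 is F = p₂·dE/dr (gradient along axis).
dE/dr = −6kp₁/r⁴, so |F| = 6kp₁p₂/r⁴ (attractive for aligned moments).
F = 6(8.99×10⁹)(3.40×10⁻⁹)(2.08×10⁻¹⁰)/(0.108)⁴ = 2.804×10⁻⁴ N.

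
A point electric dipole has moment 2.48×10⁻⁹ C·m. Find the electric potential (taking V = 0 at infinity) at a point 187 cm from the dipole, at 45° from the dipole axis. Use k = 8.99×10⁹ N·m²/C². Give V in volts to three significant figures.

V ≈ 4.51 V

The dipole potential is V = kp cosθ / r².
V = (8.99×10⁹)(2.48×10⁻⁹)·cos45° / (1.87)² = 4.508 V.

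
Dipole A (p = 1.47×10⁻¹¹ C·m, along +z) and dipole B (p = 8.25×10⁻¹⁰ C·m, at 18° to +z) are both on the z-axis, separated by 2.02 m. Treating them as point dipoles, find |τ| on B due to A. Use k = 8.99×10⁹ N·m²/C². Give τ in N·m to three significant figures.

τ ≈ 8.18×10⁻¹² N·m

The second dipole sits on the axis of the first, so the field there is axial: E₁ = 2kp₁/r³ along +z.
E₁ = 2(8.99×10⁹)(1.47×10⁻¹¹)/(2.02)³ = 0.03207 N/C.
Torque on the second dipole: τ = p₂ E₁ sinθ.
τ = (8.25×10⁻¹⁰)(0.03207)·sin18° = 8.175×10⁻¹² N·m.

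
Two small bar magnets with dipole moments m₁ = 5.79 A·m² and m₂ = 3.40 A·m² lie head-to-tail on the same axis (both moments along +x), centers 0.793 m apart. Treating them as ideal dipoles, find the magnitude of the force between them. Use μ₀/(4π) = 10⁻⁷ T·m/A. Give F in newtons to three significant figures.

F ≈ 2.99×10⁻⁵ N

On-axis B of dipole 1: B = (μ₀/4π)·2m₁/r³. Force on dipole 2: F = m₂·dB/dr.
dB/dr = −(μ₀/4π)·6m₁/r⁴, so |F| = (μ₀/4π)·6m₁m₂/r⁴.
F = 6(10⁻⁷)(5.79)(3.40)/(0.793)⁴ = 2.987×10⁻⁵ N.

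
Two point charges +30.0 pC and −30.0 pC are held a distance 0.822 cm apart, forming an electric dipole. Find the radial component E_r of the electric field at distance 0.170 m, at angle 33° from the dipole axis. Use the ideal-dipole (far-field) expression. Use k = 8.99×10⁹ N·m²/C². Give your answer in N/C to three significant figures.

E_r ≈ 0.757 N/C

Dipole moment p = qd = (3.00×10⁻¹¹ C)(0.00822 m) = 2.466×10⁻¹³ C·m.
For a dipole, E_r = (2kp cosθ)/r³.
kp/r³ = (8.99×10⁹)(2.466×10⁻¹³)/(0.170)³ = 0.4512 N/C.
E_r = 2·0.4512·cos33° = 0.7569 N/C.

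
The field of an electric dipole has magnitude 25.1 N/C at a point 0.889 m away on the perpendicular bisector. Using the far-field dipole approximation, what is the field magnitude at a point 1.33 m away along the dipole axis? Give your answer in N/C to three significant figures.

E ≈ 15.0 N/C

Dipole fields scale as 1/r³ in the far field.
The axial field is twice the equatorial field at the same r, so the geometry factor is 2/1.
E₂ = E₁ · (2/1) · (r₁/r₂)³ = 25.1 · 2 · (0.889/1.33)³.
(r₁/r₂)³ = (0.6684)³ = 0.2986.
E₂ ≈ 14.99 N/C.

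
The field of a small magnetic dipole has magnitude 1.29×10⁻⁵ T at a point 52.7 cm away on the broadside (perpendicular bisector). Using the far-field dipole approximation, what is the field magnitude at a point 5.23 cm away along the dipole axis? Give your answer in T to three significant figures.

B ≈ 0.0264 T

Dipole fields scale as 1/r³ in the far field.
The axial field is twice the equatorial field at the same r, so the geometry factor is 2/1.
B₂ = B₁ · (2/1) · (r₁/r₂)³ = 1.29×10⁻⁵ · 2 · (52.7/5.23)³.
(r₁/r₂)³ = (10.08)³ = 1023.
B₂ ≈ 0.02640 T.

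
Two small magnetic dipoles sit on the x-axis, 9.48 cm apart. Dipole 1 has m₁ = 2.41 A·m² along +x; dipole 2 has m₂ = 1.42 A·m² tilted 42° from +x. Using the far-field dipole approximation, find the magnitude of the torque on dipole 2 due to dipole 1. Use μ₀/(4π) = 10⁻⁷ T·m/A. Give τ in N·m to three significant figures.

Dipole B is on the axis of dipole A, so B₁ there is axial: B₁ = (μ₀/4π)·2m₁/r³ along +x.
B₁ = 2(10⁻⁷)(2.41)/(0.0948)³ = 5.657×10⁻⁴ T.
τ = m₂ B₁ sinθ.
τ = (1.42)(5.657×10⁻⁴)·sin42° = 5.376×10⁻⁴ N·m.

τ ≈ 5.38×10⁻⁴ N·m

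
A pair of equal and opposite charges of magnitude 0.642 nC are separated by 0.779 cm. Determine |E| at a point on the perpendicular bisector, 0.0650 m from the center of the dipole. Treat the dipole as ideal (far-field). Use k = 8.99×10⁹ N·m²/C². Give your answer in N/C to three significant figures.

Dipole moment p = qd = (6.42×10⁻¹⁰ C)(0.00779 m) = 5.001×10⁻¹² C·m.
In the equatorial plane E = kp/r³.
E = (8.99×10⁹)(5.001×10⁻¹²) / (0.0650)³ = 163.7 N/C.

E ≈ 164 N/C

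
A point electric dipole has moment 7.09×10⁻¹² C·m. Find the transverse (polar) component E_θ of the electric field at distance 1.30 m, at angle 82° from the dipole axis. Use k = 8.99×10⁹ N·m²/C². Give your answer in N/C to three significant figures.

E_θ ≈ 0.0287 N/C

For a dipole, E_θ = (kp sinθ)/r³.
kp/r³ = (8.99×10⁹)(7.09×10⁻¹²)/(1.30)³ = 0.02901 N/C.
E_θ = 0.02901·sin82° = 0.02873 N/C.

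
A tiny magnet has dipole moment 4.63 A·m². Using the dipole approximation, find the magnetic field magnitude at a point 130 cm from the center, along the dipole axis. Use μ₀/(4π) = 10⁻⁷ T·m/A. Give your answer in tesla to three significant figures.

On axis B = (μ₀/4π)·2m/r³.
B = 2·(10⁻⁷)·(4.63) / (1.30)³ = 4.215×10⁻⁷ T.

B ≈ 4.21×10⁻⁷ T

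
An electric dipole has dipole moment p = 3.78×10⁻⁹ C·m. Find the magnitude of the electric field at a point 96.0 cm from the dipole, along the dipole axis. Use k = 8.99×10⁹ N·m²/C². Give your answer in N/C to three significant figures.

E ≈ 76.8 N/C

On the dipole axis E = 2kp/r³.
E = 2·(8.99×10⁹)(3.78×10⁻⁹) / (0.960)³ = 76.82 N/C.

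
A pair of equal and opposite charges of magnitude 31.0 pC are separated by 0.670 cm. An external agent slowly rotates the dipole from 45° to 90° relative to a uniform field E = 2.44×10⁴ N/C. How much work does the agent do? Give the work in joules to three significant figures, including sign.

W ≈ 3.58×10⁻⁹ J

Dipole moment p = qd = (3.10×10⁻¹¹ C)(0.00670 m) = 2.077×10⁻¹³ C·m.
W_ext = ΔU = U(θ₂) − U(θ₁) = −pE cosθ₂ − (−pE cosθ₁) = pE(cosθ₁ − cosθ₂).
W = (2.077×10⁻¹³)(2.44×10⁴)·(cos45° − cos90°) = (5.068×10⁻⁹)·(+0.7071) = 3.584×10⁻⁹ J.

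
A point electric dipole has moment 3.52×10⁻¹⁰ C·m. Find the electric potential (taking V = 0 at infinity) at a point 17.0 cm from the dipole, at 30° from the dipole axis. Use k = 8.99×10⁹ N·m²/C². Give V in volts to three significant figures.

The dipole potential is V = kp cosθ / r².
V = (8.99×10⁹)(3.52×10⁻¹⁰)·cos30° / (0.170)² = 94.83 V.

V ≈ 94.8 V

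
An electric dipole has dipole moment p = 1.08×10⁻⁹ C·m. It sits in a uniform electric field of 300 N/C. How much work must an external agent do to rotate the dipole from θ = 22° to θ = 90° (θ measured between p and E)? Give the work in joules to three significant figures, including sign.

W ≈ 3.00×10⁻⁷ J

W_ext = ΔU = U(θ₂) − U(θ₁) = −pE cosθ₂ − (−pE cosθ₁) = pE(cosθ₁ − cosθ₂).
W = (1.08×10⁻⁹)(300)·(cos22° − cos90°) = (3.240×10⁻⁷)·(+0.9272) = 3.004×10⁻⁷ J.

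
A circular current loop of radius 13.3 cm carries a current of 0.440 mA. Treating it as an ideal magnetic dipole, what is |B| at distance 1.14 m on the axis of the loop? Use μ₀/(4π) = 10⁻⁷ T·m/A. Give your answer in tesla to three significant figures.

Magnetic moment m = IA = Iπa² = (4.40×10⁻⁴)·π·(0.133)² = 2.445×10⁻⁵ A·m².
On axis B = (μ₀/4π)·2m/r³.
B = 2·(10⁻⁷)·(2.445×10⁻⁵) / (1.14)³ = 3.301×10⁻¹² T.

B ≈ 3.30×10⁻¹² T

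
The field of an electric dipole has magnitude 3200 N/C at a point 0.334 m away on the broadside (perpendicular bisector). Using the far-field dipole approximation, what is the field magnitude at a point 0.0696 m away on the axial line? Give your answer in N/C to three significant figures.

Dipole fields scale as 1/r³ in the far field.
The axial field is twice the equatorial field at the same r, so the geometry factor is 2/1.
E₂ = E₁ · (2/1) · (r₁/r₂)³ = 3200 · 2 · (0.334/0.0696)³.
(r₁/r₂)³ = (4.799)³ = 110.5.
E₂ ≈ 7.073×10⁵ N/C.

E ≈ 7.07×10⁵ N/C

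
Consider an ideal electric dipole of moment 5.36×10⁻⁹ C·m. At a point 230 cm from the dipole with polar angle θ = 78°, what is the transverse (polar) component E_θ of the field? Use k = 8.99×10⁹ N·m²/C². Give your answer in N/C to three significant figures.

For a dipole, E_θ = (kp sinθ)/r³.
kp/r³ = (8.99×10⁹)(5.36×10⁻⁹)/(2.30)³ = 3.960 N/C.
E_θ = 3.960·sin78° = 3.874 N/C.

E_θ ≈ 3.87 N/C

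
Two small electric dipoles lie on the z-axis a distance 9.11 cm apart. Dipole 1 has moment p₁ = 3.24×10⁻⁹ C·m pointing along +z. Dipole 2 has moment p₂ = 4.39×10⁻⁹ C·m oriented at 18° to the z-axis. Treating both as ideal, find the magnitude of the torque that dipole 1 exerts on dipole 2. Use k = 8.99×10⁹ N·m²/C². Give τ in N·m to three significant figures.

The second dipole sits on the axis of the first, so the field there is axial: E₁ = 2kp₁/r³ along +z.
E₁ = 2(8.99×10⁹)(3.24×10⁻⁹)/(0.0911)³ = 7.705×10⁴ N/C.
Torque on the second dipole: τ = p₂ E₁ sinθ.
τ = (4.39×10⁻⁹)(7.705×10⁴)·sin18° = 1.045×10⁻⁴ N·m.

τ ≈ 1.05×10⁻⁴ N·m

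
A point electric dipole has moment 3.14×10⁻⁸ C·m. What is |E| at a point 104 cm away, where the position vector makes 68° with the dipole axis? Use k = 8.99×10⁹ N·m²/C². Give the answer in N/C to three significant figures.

E ≈ 299 N/C

At angle θ the dipole field magnitude is E = (kp/r³)·√(1 + 3cos²θ).
kp/r³ = (8.99×10⁹)(3.14×10⁻⁸) / (1.04)³ = 251.0 N/C.
√(1 + 3cos²68°) = √(1 + 3·0.1403) = √1.4210 ≈ 1.1921.
E ≈ 251.0 × 1.192 = 299.1 N/C.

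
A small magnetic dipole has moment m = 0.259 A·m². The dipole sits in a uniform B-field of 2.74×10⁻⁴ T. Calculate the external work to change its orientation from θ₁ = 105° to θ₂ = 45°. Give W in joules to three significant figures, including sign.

W_ext = ΔU = −mB cosθ₂ + mB cosθ₁ = mB(cosθ₁ − cosθ₂).
W = (0.259)(2.74×10⁻⁴)·(cos105° − cos45°) = (7.097×10⁻⁵)·(-0.9659) = -6.855×10⁻⁵ J.

W ≈ -6.85×10⁻⁵ J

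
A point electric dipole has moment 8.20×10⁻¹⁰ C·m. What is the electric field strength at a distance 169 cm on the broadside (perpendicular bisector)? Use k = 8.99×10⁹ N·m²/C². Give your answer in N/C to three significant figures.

E ≈ 1.53 N/C

On the perpendicular bisector E = kp/r³ (half the axial value at the same distance).
E = (8.99×10⁹)(8.20×10⁻¹⁰) / (1.69)³ = 1.527 N/C.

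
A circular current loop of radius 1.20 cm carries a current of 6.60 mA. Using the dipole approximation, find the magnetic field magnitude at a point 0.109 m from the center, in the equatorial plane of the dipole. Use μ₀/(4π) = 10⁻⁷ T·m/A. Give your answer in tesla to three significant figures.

Magnetic moment m = IA = Iπa² = (0.00660)·π·(0.0120)² = 2.986×10⁻⁶ A·m².
In the equatorial plane B = (μ₀/4π)·m/r³ (half the axial value).
B = (10⁻⁷)·(2.986×10⁻⁶) / (0.109)³ = 2.306×10⁻¹⁰ T.

B ≈ 2.31×10⁻¹⁰ T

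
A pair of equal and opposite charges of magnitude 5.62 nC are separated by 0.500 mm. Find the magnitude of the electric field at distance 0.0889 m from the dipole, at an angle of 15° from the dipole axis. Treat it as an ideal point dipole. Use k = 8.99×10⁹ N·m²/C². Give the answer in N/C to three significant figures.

Dipole moment p = qd = (5.62×10⁻⁹ C)(5.00×10⁻⁴ m) = 2.81×10⁻¹² C·m.
At angle θ the dipole field magnitude is E = (kp/r³)·√(1 + 3cos²θ).
kp/r³ = (8.99×10⁹)(2.81×10⁻¹²) / (0.0889)³ = 35.96 N/C.
√(1 + 3cos²15°) = √(1 + 3·0.9330) = √3.7990 ≈ 1.9491.
E ≈ 35.96 × 1.949 = 70.08 N/C.

E ≈ 70.1 N/C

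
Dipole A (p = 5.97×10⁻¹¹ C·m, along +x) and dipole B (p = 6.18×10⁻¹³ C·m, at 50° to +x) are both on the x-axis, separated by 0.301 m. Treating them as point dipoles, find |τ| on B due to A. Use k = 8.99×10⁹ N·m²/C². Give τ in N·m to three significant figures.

The second dipole sits on the axis of the first, so the field there is axial: E₁ = 2kp₁/r³ along +x.
E₁ = 2(8.99×10⁹)(5.97×10⁻¹¹)/(0.301)³ = 39.36 N/C.
Torque on the second dipole: τ = p₂ E₁ sinθ.
τ = (6.18×10⁻¹³)(39.36)·sin50° = 1.863×10⁻¹¹ N·m.

τ ≈ 1.86×10⁻¹¹ N·m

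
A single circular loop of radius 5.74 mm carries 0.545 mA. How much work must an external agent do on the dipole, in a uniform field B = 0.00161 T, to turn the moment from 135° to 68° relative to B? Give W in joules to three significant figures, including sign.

Magnetic moment m = IA = Iπa² = (5.45×10⁻⁴)·π·(0.00574)² = 5.641×10⁻⁸ A·m².
W_ext = ΔU = −mB cosθ₂ + mB cosθ₁ = mB(cosθ₁ − cosθ₂).
W = (5.641×10⁻⁸)(0.00161)·(cos135° − cos68°) = (9.082×10⁻¹¹)·(-1.0817) = -9.824×10⁻¹¹ J.

W ≈ -9.82×10⁻¹¹ J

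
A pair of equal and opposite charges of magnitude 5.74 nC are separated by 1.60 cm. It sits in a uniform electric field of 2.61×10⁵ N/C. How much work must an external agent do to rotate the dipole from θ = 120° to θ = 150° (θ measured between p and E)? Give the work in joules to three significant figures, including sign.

W ≈ 8.77×10⁻⁶ J

Dipole moment p = qd = (5.74×10⁻⁹ C)(0.0160 m) = 9.184×10⁻¹¹ C·m.
W_ext = ΔU = U(θ₂) − U(θ₁) = −pE cosθ₂ − (−pE cosθ₁) = pE(cosθ₁ − cosθ₂).
W = (9.184×10⁻¹¹)(2.61×10⁵)·(cos120° − cos150°) = (2.397×10⁻⁵)·(+0.3660) = 8.774×10⁻⁶ J.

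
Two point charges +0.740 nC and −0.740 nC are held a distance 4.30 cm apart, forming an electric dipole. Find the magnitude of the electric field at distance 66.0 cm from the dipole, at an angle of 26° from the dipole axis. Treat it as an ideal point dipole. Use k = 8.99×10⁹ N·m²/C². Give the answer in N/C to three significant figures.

E ≈ 1.84 N/C

Dipole moment p = qd = (7.40×10⁻¹⁰ C)(0.0430 m) = 3.182×10⁻¹¹ C·m.
At angle θ the dipole field magnitude is E = (kp/r³)·√(1 + 3cos²θ).
kp/r³ = (8.99×10⁹)(3.182×10⁻¹¹) / (0.660)³ = 0.9950 N/C.
√(1 + 3cos²26°) = √(1 + 3·0.8078) = √3.4235 ≈ 1.8503.
E ≈ 0.9950 × 1.850 = 1.841 N/C.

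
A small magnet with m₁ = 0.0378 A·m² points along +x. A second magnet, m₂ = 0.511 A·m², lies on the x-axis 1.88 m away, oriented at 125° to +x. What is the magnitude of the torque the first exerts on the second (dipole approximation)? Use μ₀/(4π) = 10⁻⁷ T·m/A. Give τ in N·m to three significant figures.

Dipole B is on the axis of dipole A, so B₁ there is axial: B₁ = (μ₀/4π)·2m₁/r³ along +x.
B₁ = 2(10⁻⁷)(0.0378)/(1.88)³ = 1.138×10⁻⁹ T.
τ = m₂ B₁ sinθ.
τ = (0.511)(1.138×10⁻⁹)·sin125° = 4.762×10⁻¹⁰ N·m.

τ ≈ 4.76×10⁻¹⁰ N·m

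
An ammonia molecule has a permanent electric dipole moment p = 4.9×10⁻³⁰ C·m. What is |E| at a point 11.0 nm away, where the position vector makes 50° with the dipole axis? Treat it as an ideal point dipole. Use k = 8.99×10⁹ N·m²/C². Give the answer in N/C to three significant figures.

E ≈ 4.95×10⁴ N/C

At angle θ the dipole field magnitude is E = (kp/r³)·√(1 + 3cos²θ).
kp/r³ = (8.99×10⁹)(4.90×10⁻³⁰) / (1.10×10⁻⁸)³ = 3.310×10⁴ N/C.
√(1 + 3cos²50°) = √(1 + 3·0.4132) = √2.2395 ≈ 1.4965.
E ≈ 3.310×10⁴ × 1.497 = 4.953×10⁴ N/C.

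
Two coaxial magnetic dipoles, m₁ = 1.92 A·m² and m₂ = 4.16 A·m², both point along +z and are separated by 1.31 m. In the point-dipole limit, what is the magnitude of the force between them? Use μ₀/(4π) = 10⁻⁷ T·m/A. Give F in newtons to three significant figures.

F ≈ 1.63×10⁻⁶ N

On-axis B of dipole 1: B = (μ₀/4π)·2m₁/r³. Force on dipole 2: F = m₂·dB/dr.
dB/dr = −(μ₀/4π)·6m₁/r⁴, so |F| = (μ₀/4π)·6m₁m₂/r⁴.
F = 6(10⁻⁷)(1.92)(4.16)/(1.31)⁴ = 1.627×10⁻⁶ N.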